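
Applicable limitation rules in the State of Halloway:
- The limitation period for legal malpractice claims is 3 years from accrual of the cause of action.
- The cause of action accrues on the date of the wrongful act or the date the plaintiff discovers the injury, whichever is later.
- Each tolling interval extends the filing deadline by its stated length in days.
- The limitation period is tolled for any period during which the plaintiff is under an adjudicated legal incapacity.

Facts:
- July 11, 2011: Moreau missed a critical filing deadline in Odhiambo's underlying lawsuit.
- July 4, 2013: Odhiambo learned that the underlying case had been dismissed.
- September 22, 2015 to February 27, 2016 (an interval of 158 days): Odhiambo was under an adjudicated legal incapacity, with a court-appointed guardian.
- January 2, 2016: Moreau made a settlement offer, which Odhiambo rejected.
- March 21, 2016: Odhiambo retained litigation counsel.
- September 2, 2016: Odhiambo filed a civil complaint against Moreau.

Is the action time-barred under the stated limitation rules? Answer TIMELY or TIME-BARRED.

Because discovery on July 4, 2013 post-dates the July 11, 2011 act, accrual under the later-of rule falls on July 4, 2013.
3 years from July 4, 2013 is July 4, 2016.
The period was tolled for 158 days by the plaintiff's legal incapacity (September 22, 2015 to February 27, 2016), pushing the deadline to December 9, 2016.
None of the other events listed affects the running of the period under the stated rules.
Odhiambo filed on September 2, 2016, before the December 9, 2016 deadline, so the action is timely.

TIMELY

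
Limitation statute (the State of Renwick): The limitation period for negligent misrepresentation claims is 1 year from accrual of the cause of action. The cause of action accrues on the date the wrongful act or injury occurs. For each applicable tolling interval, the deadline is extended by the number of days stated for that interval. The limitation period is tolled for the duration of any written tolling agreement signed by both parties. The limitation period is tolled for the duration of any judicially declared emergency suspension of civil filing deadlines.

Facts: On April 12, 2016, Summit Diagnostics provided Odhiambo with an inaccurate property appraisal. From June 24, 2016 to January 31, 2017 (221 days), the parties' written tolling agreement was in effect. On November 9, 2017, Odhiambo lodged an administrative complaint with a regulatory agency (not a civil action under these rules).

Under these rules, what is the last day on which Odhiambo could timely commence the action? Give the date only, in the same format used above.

The limitation period began to run on April 12, 2016.
Adding the 1 year base period to April 12, 2016 gives a deadline of April 12, 2017, before any tolling.
Because the written tolling agreement ran from June 24, 2016 to January 31, 2017, the deadline is extended by 221 days to November 19, 2017.
None of the other events listed affects the running of the period under the stated rules.

November 19, 2017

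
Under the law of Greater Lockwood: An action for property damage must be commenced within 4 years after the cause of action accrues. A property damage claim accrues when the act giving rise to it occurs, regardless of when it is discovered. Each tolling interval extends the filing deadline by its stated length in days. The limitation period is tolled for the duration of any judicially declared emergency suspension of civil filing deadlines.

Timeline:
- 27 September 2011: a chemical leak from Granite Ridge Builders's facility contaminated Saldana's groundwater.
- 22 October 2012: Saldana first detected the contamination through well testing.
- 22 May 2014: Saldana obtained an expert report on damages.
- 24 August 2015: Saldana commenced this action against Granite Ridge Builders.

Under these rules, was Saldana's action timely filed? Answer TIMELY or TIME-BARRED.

TIMELY

Accrual is governed by the date of the act, so the period began to run on 27 September 2011; the later discovery on 22 October 2012 is irrelevant under the stated rule.
4 years from 27 September 2011 is 27 September 2015.
The other events in the timeline have no effect on the limitation period under the stated rules.
The 24 August 2015 filing precedes the 27 September 2015 deadline; the claim is timely.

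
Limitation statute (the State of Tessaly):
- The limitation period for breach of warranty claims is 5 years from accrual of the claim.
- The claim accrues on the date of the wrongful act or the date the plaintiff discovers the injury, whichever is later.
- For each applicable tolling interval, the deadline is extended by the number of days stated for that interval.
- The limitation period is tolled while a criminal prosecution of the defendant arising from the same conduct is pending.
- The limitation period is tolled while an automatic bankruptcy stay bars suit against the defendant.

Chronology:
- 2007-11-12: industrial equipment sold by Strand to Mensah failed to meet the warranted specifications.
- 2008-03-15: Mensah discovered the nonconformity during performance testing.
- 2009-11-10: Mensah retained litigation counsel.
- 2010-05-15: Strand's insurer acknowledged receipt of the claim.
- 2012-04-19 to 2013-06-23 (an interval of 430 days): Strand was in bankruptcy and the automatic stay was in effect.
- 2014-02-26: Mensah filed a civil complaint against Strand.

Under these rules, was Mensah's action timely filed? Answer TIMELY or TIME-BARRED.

The claim accrued on 2008-03-15 — the later of the 2007-11-12 act and the 2008-03-15 discovery.
The untolled deadline — 5 years after 2008-03-15 — is 2013-03-15.
The period was tolled for 430 days by the automatic bankruptcy stay (2012-04-19 to 2013-06-23), pushing the deadline to 2014-05-19.
None of the other events listed affects the running of the period under the stated rules.
Mensah filed on 2014-02-26, before the 2014-05-19 deadline, so the action is timely.

TIMELY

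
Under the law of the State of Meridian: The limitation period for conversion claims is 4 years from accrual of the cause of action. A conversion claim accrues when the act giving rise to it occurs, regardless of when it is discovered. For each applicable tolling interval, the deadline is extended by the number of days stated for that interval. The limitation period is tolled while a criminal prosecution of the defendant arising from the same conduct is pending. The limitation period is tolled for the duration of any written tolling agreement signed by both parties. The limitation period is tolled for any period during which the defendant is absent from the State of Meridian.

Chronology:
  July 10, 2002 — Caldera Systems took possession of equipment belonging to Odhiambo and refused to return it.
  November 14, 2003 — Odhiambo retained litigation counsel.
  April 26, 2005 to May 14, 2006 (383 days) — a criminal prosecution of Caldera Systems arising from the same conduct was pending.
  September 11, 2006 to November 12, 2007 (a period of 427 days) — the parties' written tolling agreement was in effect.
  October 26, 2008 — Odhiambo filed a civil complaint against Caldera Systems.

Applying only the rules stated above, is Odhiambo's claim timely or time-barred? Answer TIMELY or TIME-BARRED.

The limitation period began to run on July 10, 2002.
4 years from July 10, 2002 is July 10, 2006.
Because the pending criminal prosecution ran from April 26, 2005 to May 14, 2006, the deadline is extended by 383 days to July 28, 2007.
The period was tolled for 427 days by the written tolling agreement (September 11, 2006 to November 12, 2007), pushing the deadline to September 27, 2008.
The other events in the timeline have no effect on the limitation period under the stated rules.
Filing on October 26, 2008 missed the September 27, 2008 deadline — the action is time-barred.

TIME-BARRED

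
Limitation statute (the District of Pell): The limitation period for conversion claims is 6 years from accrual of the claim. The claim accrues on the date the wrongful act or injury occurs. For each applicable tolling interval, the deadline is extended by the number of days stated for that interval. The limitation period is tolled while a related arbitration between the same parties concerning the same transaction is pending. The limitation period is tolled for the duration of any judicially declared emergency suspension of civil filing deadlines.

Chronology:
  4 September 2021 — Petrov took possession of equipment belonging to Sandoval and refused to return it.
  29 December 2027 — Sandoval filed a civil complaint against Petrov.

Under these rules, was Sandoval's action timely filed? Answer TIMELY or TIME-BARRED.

The limitation period began to run on 4 September 2021.
The untolled deadline — 6 years after 4 September 2021 — is 4 September 2027.
Filing on 29 December 2027 missed the 4 September 2027 deadline — the action is time-barred.

TIME-BARRED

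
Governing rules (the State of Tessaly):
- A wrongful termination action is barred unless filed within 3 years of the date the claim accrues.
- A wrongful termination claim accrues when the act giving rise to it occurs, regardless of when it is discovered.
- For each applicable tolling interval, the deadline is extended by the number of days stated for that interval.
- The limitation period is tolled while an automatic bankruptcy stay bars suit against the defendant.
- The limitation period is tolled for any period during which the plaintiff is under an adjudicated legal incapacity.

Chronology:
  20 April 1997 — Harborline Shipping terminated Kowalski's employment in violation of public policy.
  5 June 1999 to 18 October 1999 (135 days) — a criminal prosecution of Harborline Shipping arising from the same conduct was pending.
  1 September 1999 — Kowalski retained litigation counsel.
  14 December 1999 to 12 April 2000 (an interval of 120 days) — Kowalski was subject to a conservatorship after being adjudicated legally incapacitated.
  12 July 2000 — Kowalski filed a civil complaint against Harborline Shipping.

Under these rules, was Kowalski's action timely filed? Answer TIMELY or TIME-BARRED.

The claim accrued on 20 April 1997, when the wrongful act occurred.
Adding the 3 years base period to 20 April 1997 gives a deadline of 20 April 2000, before any tolling.
The period was tolled for 120 days by the plaintiff's legal incapacity (14 December 1999 to 12 April 2000), pushing the deadline to 18 August 2000.
Although a criminal prosecution ran from 5 June 1999 to 18 October 1999, the stated rules do not make that a tolling event, so it is disregarded.
The other events in the timeline have no effect on the limitation period under the stated rules.
Filing on 12 July 2000 beat the 18 August 2000 deadline — the action is timely.

TIMELY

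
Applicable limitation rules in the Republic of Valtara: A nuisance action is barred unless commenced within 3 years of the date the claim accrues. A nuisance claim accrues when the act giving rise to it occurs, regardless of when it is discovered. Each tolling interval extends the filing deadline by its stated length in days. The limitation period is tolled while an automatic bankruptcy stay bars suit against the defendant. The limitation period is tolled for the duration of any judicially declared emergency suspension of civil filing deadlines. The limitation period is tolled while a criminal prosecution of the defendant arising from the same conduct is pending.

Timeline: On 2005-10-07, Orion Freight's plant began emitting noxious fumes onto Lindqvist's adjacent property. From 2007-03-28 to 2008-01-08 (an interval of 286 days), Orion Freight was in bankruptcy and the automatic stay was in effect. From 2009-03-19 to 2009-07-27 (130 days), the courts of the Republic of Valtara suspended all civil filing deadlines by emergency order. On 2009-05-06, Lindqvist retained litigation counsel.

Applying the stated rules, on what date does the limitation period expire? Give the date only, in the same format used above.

The limitation period began to run on 2005-10-07.
The untolled deadline — 3 years after 2005-10-07 — is 2008-10-07.
The period was tolled for 286 days by the automatic bankruptcy stay (2007-03-28 to 2008-01-08), pushing the deadline to 2009-07-20.
The period was tolled for 130 days by the emergency suspension of filing deadlines (2009-03-19 to 2009-07-27), pushing the deadline to 2009-11-27.
The other events in the timeline have no effect on the limitation period under the stated rules.

2009-11-27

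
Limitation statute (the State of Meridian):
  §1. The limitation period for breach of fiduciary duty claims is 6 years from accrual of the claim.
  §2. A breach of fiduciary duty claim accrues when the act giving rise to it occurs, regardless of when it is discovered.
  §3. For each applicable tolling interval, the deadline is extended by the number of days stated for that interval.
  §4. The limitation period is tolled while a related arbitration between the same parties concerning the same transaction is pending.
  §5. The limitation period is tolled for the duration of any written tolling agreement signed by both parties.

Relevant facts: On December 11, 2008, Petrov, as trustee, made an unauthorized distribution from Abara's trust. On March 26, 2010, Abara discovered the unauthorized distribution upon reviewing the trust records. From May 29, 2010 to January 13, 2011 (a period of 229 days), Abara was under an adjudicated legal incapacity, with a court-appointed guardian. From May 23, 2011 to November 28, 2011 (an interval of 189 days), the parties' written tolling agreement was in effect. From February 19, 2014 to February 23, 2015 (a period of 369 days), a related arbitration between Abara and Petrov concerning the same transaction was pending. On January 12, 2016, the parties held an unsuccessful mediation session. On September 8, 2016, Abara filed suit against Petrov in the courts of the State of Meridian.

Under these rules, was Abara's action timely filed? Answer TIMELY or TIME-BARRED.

The claim accrued on December 11, 2008, when the wrongful act occurred; under the stated occurrence rule the March 26, 2010 discovery does not delay accrual.
The untolled deadline — 6 years after December 11, 2008 — is December 11, 2014.
Because the written tolling agreement ran from May 23, 2011 to November 28, 2011, the deadline is extended by 189 days to June 18, 2015.
Because the pending related arbitration ran from February 19, 2014 to February 23, 2015, the deadline is extended by 369 days to June 21, 2016.
The plaintiff's legal incapacity from May 29, 2010 to January 13, 2011 does not toll the period, because no stated rule makes the plaintiff's incapacity a tolling event.
The other events in the timeline have no effect on the limitation period under the stated rules.
The September 8, 2016 filing falls after the June 21, 2016 deadline; the claim is time-barred.

TIME-BARRED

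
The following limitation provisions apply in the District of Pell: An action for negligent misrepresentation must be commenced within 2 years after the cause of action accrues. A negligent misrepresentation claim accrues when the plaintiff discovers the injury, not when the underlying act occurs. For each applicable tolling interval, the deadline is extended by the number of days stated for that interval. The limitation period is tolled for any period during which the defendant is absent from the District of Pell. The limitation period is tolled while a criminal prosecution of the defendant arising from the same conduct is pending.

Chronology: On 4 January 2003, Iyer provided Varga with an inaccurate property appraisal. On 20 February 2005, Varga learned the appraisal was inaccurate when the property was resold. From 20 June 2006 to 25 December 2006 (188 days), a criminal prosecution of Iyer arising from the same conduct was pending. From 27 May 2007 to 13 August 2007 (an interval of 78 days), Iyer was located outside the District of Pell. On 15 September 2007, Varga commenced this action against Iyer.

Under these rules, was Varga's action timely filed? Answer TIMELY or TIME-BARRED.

TIMELY

The claim did not accrue until Varga discovered the injury on 20 February 2005; the 4 January 2003 act date does not start the clock under the stated rule.
2 years from 20 February 2005 is 20 February 2007.
Because the pending criminal prosecution ran from 20 June 2006 to 25 December 2006, the deadline is extended by 188 days to 27 August 2007.
Because the defendant's absence from the jurisdiction ran from 27 May 2007 to 13 August 2007, the deadline is extended by 78 days to 13 November 2007.
Filing on 15 September 2007 beat the 13 November 2007 deadline — the action is timely.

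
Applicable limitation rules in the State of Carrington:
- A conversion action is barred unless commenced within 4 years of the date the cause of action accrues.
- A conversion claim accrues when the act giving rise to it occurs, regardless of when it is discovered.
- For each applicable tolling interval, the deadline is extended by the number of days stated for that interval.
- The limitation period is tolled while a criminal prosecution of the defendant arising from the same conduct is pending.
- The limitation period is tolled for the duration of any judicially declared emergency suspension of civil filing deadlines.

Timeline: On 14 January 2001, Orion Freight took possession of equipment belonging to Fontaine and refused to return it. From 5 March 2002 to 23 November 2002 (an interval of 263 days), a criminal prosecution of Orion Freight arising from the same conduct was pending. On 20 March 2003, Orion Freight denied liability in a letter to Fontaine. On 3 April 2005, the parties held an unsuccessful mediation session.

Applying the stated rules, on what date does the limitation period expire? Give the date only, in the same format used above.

The cause of action accrued on 14 January 2001, the date of the act.
The untolled deadline — 4 years after 14 January 2001 — is 14 January 2005.
The period was tolled for 263 days by the pending criminal prosecution (5 March 2002 to 23 November 2002), pushing the deadline to 4 October 2005.
The other events in the timeline have no effect on the limitation period under the stated rules.

4 October 2005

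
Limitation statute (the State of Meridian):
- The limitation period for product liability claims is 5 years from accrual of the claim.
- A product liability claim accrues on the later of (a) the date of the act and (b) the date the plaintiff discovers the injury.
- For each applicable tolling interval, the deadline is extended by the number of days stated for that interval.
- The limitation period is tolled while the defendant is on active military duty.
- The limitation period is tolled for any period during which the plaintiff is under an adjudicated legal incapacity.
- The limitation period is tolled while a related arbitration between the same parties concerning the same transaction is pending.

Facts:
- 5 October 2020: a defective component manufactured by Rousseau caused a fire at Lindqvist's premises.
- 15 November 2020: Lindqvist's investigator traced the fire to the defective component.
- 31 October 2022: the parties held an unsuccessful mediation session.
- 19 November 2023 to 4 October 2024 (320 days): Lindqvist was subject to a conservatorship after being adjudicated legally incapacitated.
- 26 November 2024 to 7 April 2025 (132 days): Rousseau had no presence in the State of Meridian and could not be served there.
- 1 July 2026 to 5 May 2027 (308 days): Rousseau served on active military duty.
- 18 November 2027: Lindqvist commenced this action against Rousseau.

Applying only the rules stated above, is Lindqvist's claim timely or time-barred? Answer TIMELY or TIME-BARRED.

Taking the later of the act (5 October 2020) and discovery (15 November 2020), the claim accrued on 15 November 2020.
5 years from 15 November 2020 is 15 November 2025.
The period was tolled for 320 days by the plaintiff's legal incapacity (19 November 2023 to 4 October 2024), pushing the deadline to 1 October 2026.
The period was tolled for 308 days by the defendant's active military service (1 July 2026 to 5 May 2027), pushing the deadline to 5 August 2027.
The defendant's absence from the jurisdiction from 26 November 2024 to 7 April 2025 does not toll the period, because no stated rule makes the defendant's absence a tolling event.
The other events in the timeline have no effect on the limitation period under the stated rules.
Lindqvist filed on 18 November 2027, after the 5 August 2027 deadline, so the action is time-barred.

TIME-BARRED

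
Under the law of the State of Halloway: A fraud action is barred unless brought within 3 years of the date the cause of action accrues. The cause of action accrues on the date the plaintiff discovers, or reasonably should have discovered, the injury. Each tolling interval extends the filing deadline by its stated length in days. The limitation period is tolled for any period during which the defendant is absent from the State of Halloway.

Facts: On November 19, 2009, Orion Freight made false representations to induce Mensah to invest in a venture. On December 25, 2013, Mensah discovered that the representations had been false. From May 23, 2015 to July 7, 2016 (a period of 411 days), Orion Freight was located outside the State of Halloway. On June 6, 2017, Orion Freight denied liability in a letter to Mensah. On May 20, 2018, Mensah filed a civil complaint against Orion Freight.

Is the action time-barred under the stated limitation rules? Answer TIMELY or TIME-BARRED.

TIME-BARRED

Under the discovery rule, the claim accrued on December 25, 2013, when Mensah discovered the injury — not on the November 19, 2009 date of the underlying act.
Adding the 3 years base period to December 25, 2013 gives a deadline of December 25, 2016, before any tolling.
The period was tolled for 411 days by the defendant's absence from the jurisdiction (May 23, 2015 to July 7, 2016), pushing the deadline to February 9, 2018.
None of the other events listed affects the running of the period under the stated rules.
The May 20, 2018 filing falls after the February 9, 2018 deadline; the claim is time-barred.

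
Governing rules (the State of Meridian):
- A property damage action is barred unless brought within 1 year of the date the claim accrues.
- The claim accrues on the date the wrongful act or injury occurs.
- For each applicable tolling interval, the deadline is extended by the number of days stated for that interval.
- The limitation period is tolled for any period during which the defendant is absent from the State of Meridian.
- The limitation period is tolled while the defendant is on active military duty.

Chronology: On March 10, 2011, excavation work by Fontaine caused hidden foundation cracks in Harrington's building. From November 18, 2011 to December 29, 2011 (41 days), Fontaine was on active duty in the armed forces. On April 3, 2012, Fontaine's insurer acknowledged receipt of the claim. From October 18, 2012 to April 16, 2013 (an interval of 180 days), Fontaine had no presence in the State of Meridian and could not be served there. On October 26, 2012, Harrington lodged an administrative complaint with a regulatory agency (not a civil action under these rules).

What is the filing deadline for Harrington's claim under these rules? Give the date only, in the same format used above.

April 20, 2012

The claim accrued on March 10, 2011, when the wrongful act occurred.
Adding the 1 year base period to March 10, 2011 gives a deadline of March 10, 2012, before any tolling.
Because the defendant's active military service ran from November 18, 2011 to December 29, 2011, the deadline is extended by 41 days to April 20, 2012.
By the time the defendant's absence from the jurisdiction began on October 18, 2012, the limitation period had already expired on April 20, 2012; that interval cannot revive it.
Nothing else in the chronology tolls or restarts the period.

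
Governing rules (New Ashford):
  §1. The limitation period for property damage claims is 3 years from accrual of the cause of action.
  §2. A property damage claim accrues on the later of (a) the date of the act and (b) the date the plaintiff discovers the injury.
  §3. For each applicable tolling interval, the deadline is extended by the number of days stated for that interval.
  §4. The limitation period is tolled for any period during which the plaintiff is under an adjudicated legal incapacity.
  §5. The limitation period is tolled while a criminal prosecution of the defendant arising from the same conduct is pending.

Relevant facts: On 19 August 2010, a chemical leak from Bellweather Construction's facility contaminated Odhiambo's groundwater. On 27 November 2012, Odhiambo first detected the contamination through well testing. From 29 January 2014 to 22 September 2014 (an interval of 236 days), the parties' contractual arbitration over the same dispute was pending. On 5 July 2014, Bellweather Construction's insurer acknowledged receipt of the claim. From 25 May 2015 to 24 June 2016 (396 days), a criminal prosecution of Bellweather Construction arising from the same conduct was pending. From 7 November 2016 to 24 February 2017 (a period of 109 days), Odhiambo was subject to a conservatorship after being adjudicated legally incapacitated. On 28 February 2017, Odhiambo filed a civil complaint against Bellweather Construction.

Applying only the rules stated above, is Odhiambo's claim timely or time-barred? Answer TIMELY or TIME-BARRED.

TIMELY

Because discovery on 27 November 2012 post-dates the 19 August 2010 act, accrual under the later-of rule falls on 27 November 2012.
Adding the 3 years base period to 27 November 2012 gives a deadline of 27 November 2015, before any tolling.
Because the pending criminal prosecution ran from 25 May 2015 to 24 June 2016, the deadline is extended by 396 days to 27 December 2016.
The plaintiff's legal incapacity from 7 November 2016 to 24 February 2017 tolled the period for 109 days, extending the deadline to 15 April 2017.
No stated provision tolls the period for a pending arbitration, so the interval from 29 January 2014 to 22 September 2014 has no effect on the deadline.
None of the other events listed affects the running of the period under the stated rules.
Filing on 28 February 2017 beat the 15 April 2017 deadline — the action is timely.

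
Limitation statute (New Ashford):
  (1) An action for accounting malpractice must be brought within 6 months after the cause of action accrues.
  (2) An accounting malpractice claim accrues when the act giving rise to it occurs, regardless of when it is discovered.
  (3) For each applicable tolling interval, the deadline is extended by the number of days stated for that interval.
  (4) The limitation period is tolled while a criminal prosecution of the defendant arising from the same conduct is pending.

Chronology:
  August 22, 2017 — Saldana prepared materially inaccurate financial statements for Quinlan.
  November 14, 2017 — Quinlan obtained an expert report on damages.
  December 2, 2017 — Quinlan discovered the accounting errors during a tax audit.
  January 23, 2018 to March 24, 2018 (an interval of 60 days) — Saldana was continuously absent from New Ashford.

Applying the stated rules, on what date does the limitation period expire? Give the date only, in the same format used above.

February 22, 2018

The claim accrued on August 22, 2017, when the wrongful act occurred; under the stated occurrence rule the December 2, 2017 discovery does not delay accrual.
The untolled deadline — 6 months after August 22, 2017 — is February 22, 2018.
No stated provision tolls the period for the defendant's absence, so the interval from January 23, 2018 to March 24, 2018 has no effect on the deadline.
None of the other events listed affects the running of the period under the stated rules.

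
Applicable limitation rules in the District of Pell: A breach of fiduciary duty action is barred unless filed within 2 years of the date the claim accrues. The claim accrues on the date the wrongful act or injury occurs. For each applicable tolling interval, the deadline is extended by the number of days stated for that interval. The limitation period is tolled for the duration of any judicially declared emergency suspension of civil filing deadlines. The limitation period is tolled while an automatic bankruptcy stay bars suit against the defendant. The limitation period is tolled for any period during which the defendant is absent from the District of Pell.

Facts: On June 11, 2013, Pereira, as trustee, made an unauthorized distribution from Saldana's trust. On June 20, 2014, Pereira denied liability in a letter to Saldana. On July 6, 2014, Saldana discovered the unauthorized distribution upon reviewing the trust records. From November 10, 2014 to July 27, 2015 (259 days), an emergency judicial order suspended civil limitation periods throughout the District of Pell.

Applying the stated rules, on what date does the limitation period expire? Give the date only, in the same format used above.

Because the rule ties accrual to occurrence, the claim accrued on June 11, 2013, not on the July 6, 2014 discovery date.
The untolled deadline — 2 years after June 11, 2013 — is June 11, 2015.
The emergency suspension of filing deadlines from November 10, 2014 to July 27, 2015 tolled the period for 259 days, extending the deadline to February 25, 2016.
None of the other events listed affects the running of the period under the stated rules.

February 25, 2016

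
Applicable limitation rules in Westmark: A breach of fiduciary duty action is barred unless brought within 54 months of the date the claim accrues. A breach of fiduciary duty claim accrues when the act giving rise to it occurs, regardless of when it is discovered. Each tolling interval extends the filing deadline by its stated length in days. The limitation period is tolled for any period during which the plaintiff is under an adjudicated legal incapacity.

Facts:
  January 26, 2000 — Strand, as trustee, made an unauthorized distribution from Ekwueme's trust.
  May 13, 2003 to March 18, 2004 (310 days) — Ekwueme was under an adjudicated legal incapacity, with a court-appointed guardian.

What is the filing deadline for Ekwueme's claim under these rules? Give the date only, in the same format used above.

The claim accrued on January 26, 2000, the date of the act.
The untolled deadline — 54 months after January 26, 2000 — is July 26, 2004.
Because the plaintiff's legal incapacity ran from May 13, 2003 to March 18, 2004, the deadline is extended by 310 days to June 1, 2005.

June 1, 2005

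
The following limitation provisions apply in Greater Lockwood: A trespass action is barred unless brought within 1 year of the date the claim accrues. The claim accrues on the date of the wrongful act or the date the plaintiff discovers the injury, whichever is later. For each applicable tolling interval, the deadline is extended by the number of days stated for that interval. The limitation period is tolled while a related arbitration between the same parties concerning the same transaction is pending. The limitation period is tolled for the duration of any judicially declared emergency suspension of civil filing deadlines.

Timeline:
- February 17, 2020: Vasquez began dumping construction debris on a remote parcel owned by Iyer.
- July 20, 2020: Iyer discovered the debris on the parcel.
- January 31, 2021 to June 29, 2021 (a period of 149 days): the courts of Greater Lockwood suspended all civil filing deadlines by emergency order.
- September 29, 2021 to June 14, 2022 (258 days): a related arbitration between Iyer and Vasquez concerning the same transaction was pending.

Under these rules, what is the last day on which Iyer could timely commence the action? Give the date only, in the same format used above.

August 31, 2022

The claim accrued on July 20, 2020 — the later of the February 17, 2020 act and the July 20, 2020 discovery.
1 year from July 20, 2020 is July 20, 2021.
The emergency suspension of filing deadlines from January 31, 2021 to June 29, 2021 tolled the period for 149 days, extending the deadline to December 16, 2021.
The pending related arbitration from September 29, 2021 to June 14, 2022 tolled the period for 258 days, extending the deadline to August 31, 2022.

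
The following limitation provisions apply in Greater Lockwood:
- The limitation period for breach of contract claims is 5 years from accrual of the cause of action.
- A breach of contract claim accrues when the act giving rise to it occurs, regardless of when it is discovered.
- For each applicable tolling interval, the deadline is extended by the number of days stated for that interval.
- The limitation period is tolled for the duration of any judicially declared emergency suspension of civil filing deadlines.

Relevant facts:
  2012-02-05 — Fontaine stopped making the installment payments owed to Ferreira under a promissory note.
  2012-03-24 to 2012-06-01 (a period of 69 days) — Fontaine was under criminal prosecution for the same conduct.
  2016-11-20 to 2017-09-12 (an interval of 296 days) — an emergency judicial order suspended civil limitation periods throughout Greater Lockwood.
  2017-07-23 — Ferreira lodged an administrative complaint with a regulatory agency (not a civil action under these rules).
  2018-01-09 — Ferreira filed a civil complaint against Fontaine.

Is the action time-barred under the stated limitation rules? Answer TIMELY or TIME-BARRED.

TIME-BARRED

The cause of action accrued on 2012-02-05, the date of the act.
5 years from 2012-02-05 is 2017-02-05.
The emergency suspension of filing deadlines from 2016-11-20 to 2017-09-12 tolled the period for 296 days, extending the deadline to 2017-11-28.
No stated provision tolls the period for a criminal prosecution, so the interval from 2012-03-24 to 2012-06-01 has no effect on the deadline.
Nothing else in the chronology tolls or restarts the period.
Filing on 2018-01-09 missed the 2017-11-28 deadline — the action is time-barred.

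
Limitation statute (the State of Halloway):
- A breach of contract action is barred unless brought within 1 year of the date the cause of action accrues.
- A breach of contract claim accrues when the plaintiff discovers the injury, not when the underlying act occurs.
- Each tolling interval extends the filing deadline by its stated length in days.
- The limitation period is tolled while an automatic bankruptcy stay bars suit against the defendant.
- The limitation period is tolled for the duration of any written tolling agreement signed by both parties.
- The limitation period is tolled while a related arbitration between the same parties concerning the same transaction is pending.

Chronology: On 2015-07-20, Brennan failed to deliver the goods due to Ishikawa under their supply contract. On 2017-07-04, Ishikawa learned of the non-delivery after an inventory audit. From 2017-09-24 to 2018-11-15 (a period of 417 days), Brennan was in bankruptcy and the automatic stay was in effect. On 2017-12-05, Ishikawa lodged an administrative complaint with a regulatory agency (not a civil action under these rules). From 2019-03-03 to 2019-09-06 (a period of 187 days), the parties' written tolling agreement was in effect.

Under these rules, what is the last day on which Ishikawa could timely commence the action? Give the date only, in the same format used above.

Accrual is tied to discovery, so the period began on 2017-07-04 rather than on 2015-07-20 when the act occurred.
The untolled deadline — 1 year after 2017-07-04 — is 2018-07-04.
The period was tolled for 417 days by the automatic bankruptcy stay (2017-09-24 to 2018-11-15), pushing the deadline to 2019-08-25.
Because the written tolling agreement ran from 2019-03-03 to 2019-09-06, the deadline is extended by 187 days to 2020-02-28.
The other events in the timeline have no effect on the limitation period under the stated rules.

2020-02-28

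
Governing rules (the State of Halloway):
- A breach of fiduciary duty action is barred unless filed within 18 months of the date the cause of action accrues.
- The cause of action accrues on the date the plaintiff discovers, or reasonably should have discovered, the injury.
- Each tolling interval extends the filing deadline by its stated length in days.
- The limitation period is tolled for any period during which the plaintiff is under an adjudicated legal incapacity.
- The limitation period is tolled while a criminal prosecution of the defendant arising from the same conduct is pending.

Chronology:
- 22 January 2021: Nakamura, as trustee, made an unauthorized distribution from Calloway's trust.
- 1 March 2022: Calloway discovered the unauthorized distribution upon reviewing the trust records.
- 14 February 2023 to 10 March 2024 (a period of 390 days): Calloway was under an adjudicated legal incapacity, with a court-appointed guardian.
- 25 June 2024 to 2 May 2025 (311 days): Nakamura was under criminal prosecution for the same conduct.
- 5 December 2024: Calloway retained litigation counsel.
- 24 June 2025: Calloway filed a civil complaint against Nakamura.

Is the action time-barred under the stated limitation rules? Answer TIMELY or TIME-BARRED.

TIMELY

Under the discovery rule, the claim accrued on 1 March 2022, when Calloway discovered the injury — not on the 22 January 2021 date of the underlying act.
18 months from 1 March 2022 is 1 September 2023.
The period was tolled for 390 days by the plaintiff's legal incapacity (14 February 2023 to 10 March 2024), pushing the deadline to 25 September 2024.
The pending criminal prosecution from 25 June 2024 to 2 May 2025 tolled the period for 311 days, extending the deadline to 2 August 2025.
None of the other events listed affects the running of the period under the stated rules.
The 24 June 2025 filing precedes the 2 August 2025 deadline; the claim is timely.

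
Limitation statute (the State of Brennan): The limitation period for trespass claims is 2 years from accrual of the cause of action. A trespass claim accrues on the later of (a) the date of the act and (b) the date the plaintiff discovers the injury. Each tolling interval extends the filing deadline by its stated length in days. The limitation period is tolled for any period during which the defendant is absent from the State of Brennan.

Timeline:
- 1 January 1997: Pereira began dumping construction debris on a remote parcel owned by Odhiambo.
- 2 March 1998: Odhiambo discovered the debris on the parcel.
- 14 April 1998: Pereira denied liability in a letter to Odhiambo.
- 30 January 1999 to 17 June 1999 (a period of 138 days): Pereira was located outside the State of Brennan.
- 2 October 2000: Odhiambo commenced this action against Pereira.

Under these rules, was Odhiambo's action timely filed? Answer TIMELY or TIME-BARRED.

Because discovery on 2 March 1998 post-dates the 1 January 1997 act, accrual under the later-of rule falls on 2 March 1998.
Adding the 2 years base period to 2 March 1998 gives a deadline of 2 March 2000, before any tolling.
The defendant's absence from the jurisdiction from 30 January 1999 to 17 June 1999 tolled the period for 138 days, extending the deadline to 18 July 2000.
Nothing else in the chronology tolls or restarts the period.
Odhiambo filed on 2 October 2000, after the 18 July 2000 deadline, so the action is time-barred.

TIME-BARRED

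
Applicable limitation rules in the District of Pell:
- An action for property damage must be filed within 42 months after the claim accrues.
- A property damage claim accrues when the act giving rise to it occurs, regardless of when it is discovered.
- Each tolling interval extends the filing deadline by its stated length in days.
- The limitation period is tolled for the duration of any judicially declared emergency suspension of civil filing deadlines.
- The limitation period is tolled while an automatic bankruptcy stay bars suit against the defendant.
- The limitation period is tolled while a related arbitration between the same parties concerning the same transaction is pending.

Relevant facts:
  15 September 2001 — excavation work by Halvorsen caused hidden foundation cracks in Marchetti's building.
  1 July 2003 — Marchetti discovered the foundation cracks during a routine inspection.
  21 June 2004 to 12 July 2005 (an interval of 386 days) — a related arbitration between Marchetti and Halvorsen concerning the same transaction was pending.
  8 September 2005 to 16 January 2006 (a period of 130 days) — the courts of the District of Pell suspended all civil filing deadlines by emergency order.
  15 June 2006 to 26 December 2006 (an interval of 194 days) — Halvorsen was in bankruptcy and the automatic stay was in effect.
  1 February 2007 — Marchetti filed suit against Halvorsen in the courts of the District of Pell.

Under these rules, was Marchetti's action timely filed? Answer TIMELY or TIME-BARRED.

TIMELY

Because the rule ties accrual to occurrence, the claim accrued on 15 September 2001, not on the 1 July 2003 discovery date.
42 months from 15 September 2001 is 15 March 2005.
The pending related arbitration from 21 June 2004 to 12 July 2005 tolled the period for 386 days, extending the deadline to 5 April 2006.
The period was tolled for 130 days by the emergency suspension of filing deadlines (8 September 2005 to 16 January 2006), pushing the deadline to 13 August 2006.
The automatic bankruptcy stay from 15 June 2006 to 26 December 2006 tolled the period for 194 days, extending the deadline to 23 February 2007.
Marchetti filed on 1 February 2007, before the 23 February 2007 deadline, so the action is timely.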